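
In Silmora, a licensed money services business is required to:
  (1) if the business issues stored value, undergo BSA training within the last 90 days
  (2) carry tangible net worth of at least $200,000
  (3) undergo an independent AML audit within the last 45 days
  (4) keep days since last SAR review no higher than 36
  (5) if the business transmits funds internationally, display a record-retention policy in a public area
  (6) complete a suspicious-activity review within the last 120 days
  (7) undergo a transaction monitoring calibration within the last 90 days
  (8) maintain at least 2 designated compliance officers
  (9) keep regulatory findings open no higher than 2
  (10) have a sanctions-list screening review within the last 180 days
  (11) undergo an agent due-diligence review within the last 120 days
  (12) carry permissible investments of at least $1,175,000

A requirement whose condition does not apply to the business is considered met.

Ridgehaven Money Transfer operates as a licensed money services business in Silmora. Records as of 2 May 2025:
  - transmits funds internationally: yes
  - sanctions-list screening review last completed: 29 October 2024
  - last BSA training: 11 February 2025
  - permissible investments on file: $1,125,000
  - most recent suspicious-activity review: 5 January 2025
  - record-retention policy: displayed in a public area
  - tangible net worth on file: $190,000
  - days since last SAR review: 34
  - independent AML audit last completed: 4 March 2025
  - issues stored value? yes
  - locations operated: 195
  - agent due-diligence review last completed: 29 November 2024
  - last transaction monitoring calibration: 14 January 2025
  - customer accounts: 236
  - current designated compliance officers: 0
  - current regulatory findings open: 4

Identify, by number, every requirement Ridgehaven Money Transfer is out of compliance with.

2, 3, 7, 8, 9, 10, 11, 12

1. condition 'issues stored value' holds; BSA training 80 days ago vs limit 90 → met
2. tangible net worth $190,000 < $200,000 → not met
3. independent AML audit 59 days ago vs limit 45 → not met
4. days since last SAR review 34 ≤ 36 → met
5. condition 'transmits funds internationally' holds; record-retention policy present → met
6. suspicious-activity review 117 days ago vs limit 120 → met
7. transaction monitoring calibration 108 days ago vs limit 90 → not met
8. designated compliance officers 0 < 2 → not met
9. regulatory findings open 4 > 2 → not met
10. sanctions-list screening review 185 days ago vs limit 180 → not met
11. agent due-diligence review 154 days ago vs limit 120 → not met
12. permissible investments $1,125,000 < $1,175,000 → not met
Not met: 2, 3, 7, 8, 9, 10, 11, 12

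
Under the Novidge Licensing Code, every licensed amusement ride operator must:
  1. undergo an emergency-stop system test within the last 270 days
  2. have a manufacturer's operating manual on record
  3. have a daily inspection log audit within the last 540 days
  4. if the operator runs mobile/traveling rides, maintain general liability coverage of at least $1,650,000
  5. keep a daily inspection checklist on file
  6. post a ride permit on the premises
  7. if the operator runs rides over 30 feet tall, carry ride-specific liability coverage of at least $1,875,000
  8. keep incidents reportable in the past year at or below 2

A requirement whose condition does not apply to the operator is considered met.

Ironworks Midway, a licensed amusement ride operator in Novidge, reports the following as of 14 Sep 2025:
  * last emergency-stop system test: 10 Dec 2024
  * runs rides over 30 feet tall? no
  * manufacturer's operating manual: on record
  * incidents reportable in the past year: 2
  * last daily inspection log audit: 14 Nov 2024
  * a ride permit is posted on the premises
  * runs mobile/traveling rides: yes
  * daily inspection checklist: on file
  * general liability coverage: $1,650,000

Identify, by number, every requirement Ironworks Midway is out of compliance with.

1. emergency-stop system test 278 days ago vs limit 270 → not met
2. manufacturer's operating manual present → met
3. daily inspection log audit 304 days ago vs limit 540 → met
4. condition 'runs mobile/traveling rides' holds; general liability coverage $1,650,000 ≥ $1,650,000 → met
5. daily inspection checklist present → met
6. ride permit present → met
7. condition 'runs rides over 30 feet tall' does not hold → requirement n/a → met
8. incidents reportable in the past year 2 ≤ 2 → met
Not met: 1

1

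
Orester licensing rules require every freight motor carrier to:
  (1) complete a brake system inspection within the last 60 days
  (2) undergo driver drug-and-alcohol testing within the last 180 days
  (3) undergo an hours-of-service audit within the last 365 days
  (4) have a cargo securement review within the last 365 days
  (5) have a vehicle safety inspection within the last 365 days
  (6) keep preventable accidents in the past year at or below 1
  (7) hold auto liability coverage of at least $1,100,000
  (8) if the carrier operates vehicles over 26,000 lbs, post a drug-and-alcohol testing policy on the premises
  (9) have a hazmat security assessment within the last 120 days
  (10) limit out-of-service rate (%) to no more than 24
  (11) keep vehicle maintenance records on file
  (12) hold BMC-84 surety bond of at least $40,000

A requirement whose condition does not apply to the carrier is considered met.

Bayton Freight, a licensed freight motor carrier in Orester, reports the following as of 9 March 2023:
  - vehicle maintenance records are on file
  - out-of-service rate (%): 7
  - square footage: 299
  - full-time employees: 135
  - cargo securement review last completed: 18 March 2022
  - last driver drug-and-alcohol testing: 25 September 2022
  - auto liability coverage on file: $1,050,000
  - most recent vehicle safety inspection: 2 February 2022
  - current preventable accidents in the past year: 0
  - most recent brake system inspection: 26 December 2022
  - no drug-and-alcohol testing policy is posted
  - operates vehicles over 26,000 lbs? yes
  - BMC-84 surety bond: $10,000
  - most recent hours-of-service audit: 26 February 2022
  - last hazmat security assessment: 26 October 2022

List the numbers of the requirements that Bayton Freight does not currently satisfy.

1. brake system inspection 73 days ago vs limit 60 → not met
2. driver drug-and-alcohol testing 165 days ago vs limit 180 → met
3. hours-of-service audit 376 days ago vs limit 365 → not met
4. cargo securement review 356 days ago vs limit 365 → met
5. vehicle safety inspection 400 days ago vs limit 365 → not met
6. preventable accidents in the past year 0 ≤ 1 → met
7. auto liability coverage $1,050,000 < $1,100,000 → not met
8. condition 'operates vehicles over 26,000 lbs' holds; drug-and-alcohol testing policy absent → not met
9. hazmat security assessment 134 days ago vs limit 120 → not met
10. out-of-service rate (%) 7 ≤ 24 → met
11. vehicle maintenance records present → met
12. BMC-84 surety bond $10,000 < $40,000 → not met
Not met: 1, 3, 5, 7, 8, 9, 12

1, 3, 5, 7, 8, 9, 12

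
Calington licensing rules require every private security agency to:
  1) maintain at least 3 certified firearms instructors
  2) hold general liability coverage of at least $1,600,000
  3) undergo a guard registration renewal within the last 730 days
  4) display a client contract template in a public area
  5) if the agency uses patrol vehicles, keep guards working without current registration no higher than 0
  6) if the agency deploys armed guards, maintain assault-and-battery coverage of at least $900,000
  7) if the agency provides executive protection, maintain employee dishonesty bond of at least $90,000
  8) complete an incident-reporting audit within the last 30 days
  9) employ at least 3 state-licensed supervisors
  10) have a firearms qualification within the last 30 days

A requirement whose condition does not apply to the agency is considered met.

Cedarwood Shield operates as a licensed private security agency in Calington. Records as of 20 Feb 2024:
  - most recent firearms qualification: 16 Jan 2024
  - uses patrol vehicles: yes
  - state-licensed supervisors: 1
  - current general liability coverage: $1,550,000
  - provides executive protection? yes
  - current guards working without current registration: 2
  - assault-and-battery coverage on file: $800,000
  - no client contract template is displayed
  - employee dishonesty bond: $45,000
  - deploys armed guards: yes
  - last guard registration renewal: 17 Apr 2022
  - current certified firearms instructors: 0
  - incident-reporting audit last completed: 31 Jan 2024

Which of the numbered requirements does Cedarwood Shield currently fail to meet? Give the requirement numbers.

1. certified firearms instructors 0 < 3 → not met
2. general liability coverage $1,550,000 < $1,600,000 → not met
3. guard registration renewal 674 days ago vs limit 730 → met
4. client contract template absent → not met
5. condition 'uses patrol vehicles' holds; guards working without current registration 2 > 0 → not met
6. condition 'deploys armed guards' holds; assault-and-battery coverage $800,000 < $900,000 → not met
7. condition 'provides executive protection' holds; employee dishonesty bond $45,000 < $90,000 → not met
8. incident-reporting audit 20 days ago vs limit 30 → met
9. state-licensed supervisors 1 < 3 → not met
10. firearms qualification 35 days ago vs limit 30 → not met
Not met: 1, 2, 4, 5, 6, 7, 9, 10

1, 2, 4, 5, 6, 7, 9, 10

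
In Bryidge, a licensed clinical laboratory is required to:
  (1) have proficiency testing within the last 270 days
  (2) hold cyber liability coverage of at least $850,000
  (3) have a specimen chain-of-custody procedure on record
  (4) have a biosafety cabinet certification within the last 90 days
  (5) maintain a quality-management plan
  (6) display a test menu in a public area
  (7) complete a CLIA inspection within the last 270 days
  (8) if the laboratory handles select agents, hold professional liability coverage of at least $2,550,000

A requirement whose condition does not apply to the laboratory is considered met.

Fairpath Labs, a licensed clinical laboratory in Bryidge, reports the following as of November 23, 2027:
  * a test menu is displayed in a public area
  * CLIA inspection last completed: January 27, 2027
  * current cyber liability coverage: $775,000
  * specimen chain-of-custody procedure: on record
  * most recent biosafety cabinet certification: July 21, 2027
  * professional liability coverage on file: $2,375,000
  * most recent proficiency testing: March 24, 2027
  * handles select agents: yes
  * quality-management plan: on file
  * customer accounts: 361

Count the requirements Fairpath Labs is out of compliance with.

4

1. proficiency testing 244 days ago vs limit 270 → met
2. cyber liability coverage $775,000 < $850,000 → not met
3. specimen chain-of-custody procedure present → met
4. biosafety cabinet certification 125 days ago vs limit 90 → not met
5. quality-management plan present → met
6. test menu present → met
7. CLIA inspection 300 days ago vs limit 270 → not met
8. condition 'handles select agents' holds; professional liability coverage $2,375,000 < $2,550,000 → not met
Not met: 4 of 8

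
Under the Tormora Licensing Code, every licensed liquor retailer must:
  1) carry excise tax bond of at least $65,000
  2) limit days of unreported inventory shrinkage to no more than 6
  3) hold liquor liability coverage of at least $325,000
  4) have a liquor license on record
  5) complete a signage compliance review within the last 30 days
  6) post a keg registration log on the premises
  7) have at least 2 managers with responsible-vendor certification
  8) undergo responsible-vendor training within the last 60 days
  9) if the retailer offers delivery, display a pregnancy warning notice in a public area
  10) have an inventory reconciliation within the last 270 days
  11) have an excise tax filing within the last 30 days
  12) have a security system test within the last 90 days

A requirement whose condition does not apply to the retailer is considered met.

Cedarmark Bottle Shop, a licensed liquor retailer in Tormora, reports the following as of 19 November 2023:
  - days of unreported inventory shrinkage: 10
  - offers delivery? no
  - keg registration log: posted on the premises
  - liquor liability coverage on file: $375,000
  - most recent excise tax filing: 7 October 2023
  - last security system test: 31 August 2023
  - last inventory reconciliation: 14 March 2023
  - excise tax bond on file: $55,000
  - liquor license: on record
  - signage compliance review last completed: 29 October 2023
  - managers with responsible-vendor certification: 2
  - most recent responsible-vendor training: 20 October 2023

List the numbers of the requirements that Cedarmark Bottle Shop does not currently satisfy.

1, 2, 11

1. excise tax bond $55,000 < $65,000 → not met
2. days of unreported inventory shrinkage 10 > 6 → not met
3. liquor liability coverage $375,000 ≥ $325,000 → met
4. liquor license present → met
5. signage compliance review 21 days ago vs limit 30 → met
6. keg registration log present → met
7. managers with responsible-vendor certification 2 ≥ 2 → met
8. responsible-vendor training 30 days ago vs limit 60 → met
9. condition 'offers delivery' does not hold → requirement n/a → met
10. inventory reconciliation 250 days ago vs limit 270 → met
11. excise tax filing 43 days ago vs limit 30 → not met
12. security system test 80 days ago vs limit 90 → met
Not met: 1, 2, 11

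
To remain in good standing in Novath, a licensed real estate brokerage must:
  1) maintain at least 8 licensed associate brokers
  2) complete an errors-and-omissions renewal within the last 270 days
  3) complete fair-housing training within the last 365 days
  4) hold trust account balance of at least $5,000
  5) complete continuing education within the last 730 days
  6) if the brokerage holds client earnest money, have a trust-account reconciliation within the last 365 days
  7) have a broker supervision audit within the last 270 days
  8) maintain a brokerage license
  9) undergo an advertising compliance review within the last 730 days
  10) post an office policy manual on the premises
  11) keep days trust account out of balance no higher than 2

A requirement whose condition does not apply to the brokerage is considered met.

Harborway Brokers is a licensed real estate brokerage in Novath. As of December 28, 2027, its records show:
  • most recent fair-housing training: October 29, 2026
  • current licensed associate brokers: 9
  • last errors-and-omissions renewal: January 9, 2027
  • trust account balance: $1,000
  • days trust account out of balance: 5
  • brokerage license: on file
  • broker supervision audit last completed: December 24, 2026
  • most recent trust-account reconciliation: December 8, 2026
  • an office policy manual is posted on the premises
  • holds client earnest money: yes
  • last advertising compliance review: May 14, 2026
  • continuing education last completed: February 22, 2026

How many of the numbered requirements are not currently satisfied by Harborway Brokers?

1. licensed associate brokers 9 ≥ 8 → met
2. errors-and-omissions renewal 353 days ago vs limit 270 → not met
3. fair-housing training 425 days ago vs limit 365 → not met
4. trust account balance $1,000 < $5,000 → not met
5. continuing education 674 days ago vs limit 730 → met
6. condition 'holds client earnest money' holds; trust-account reconciliation 385 days ago vs limit 365 → not met
7. broker supervision audit 369 days ago vs limit 270 → not met
8. brokerage license present → met
9. advertising compliance review 593 days ago vs limit 730 → met
10. office policy manual present → met
11. days trust account out of balance 5 > 2 → not met
Not met: 6 of 11

6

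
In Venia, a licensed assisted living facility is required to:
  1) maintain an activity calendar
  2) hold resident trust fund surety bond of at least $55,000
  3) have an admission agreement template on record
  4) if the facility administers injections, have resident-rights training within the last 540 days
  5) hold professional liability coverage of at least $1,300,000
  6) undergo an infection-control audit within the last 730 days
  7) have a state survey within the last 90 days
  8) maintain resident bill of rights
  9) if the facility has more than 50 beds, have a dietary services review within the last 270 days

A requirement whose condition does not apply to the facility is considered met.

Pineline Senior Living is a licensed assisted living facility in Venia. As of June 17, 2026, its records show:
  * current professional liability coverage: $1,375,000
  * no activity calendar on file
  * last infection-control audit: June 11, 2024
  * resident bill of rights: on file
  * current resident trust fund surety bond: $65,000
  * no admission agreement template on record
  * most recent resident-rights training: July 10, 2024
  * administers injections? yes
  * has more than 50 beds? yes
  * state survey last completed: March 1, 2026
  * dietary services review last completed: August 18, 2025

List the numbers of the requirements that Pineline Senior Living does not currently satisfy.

1, 3, 4, 6, 7, 9

1. activity calendar absent → not met
2. resident trust fund surety bond $65,000 ≥ $55,000 → met
3. admission agreement template absent → not met
4. condition 'administers injections' holds; resident-rights training 707 days ago vs limit 540 → not met
5. professional liability coverage $1,375,000 ≥ $1,300,000 → met
6. infection-control audit 736 days ago vs limit 730 → not met
7. state survey 108 days ago vs limit 90 → not met
8. resident bill of rights present → met
9. condition 'has more than 50 beds' holds; dietary services review 303 days ago vs limit 270 → not met
Not met: 1, 3, 4, 6, 7, 9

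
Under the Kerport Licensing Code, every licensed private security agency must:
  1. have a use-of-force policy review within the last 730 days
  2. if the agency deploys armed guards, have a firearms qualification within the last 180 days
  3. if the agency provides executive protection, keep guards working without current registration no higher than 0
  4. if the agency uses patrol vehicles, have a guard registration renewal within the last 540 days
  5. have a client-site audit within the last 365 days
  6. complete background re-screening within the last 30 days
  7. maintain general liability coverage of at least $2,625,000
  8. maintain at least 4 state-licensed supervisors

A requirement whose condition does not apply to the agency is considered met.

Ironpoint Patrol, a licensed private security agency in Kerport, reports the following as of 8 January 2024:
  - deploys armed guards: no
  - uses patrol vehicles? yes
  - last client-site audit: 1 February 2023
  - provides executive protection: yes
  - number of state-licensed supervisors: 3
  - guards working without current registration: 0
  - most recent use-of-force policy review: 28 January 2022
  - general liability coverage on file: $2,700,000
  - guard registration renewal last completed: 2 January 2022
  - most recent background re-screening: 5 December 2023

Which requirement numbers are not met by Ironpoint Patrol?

1. use-of-force policy review 710 days ago vs limit 730 → met
2. condition 'deploys armed guards' does not hold → requirement n/a → met
3. condition 'provides executive protection' holds; guards working without current registration 0 ≤ 0 → met
4. condition 'uses patrol vehicles' holds; guard registration renewal 736 days ago vs limit 540 → not met
5. client-site audit 341 days ago vs limit 365 → met
6. background re-screening 34 days ago vs limit 30 → not met
7. general liability coverage $2,700,000 ≥ $2,625,000 → met
8. state-licensed supervisors 3 < 4 → not met
Not met: 4, 6, 8

4, 6, 8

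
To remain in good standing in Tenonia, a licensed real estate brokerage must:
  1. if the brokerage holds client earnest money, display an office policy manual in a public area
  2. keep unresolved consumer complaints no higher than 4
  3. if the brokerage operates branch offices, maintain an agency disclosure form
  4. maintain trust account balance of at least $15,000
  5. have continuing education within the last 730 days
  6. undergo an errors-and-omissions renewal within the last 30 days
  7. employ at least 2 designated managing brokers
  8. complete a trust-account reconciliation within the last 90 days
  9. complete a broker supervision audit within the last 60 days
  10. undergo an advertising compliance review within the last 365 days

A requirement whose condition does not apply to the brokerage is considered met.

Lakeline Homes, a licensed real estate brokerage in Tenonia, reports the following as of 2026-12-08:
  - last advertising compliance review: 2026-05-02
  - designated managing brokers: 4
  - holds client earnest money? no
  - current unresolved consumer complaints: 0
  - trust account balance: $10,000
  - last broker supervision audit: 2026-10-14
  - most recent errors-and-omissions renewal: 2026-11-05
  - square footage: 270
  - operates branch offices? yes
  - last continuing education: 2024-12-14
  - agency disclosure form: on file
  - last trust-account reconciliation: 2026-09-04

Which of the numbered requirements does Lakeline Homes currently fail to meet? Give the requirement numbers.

4, 6, 8

1. condition 'holds client earnest money' does not hold → requirement n/a → met
2. unresolved consumer complaints 0 ≤ 4 → met
3. condition 'operates branch offices' holds; agency disclosure form present → met
4. trust account balance $10,000 < $15,000 → not met
5. continuing education 724 days ago vs limit 730 → met
6. errors-and-omissions renewal 33 days ago vs limit 30 → not met
7. designated managing brokers 4 ≥ 2 → met
8. trust-account reconciliation 95 days ago vs limit 90 → not met
9. broker supervision audit 55 days ago vs limit 60 → met
10. advertising compliance review 220 days ago vs limit 365 → met
Not met: 4, 6, 8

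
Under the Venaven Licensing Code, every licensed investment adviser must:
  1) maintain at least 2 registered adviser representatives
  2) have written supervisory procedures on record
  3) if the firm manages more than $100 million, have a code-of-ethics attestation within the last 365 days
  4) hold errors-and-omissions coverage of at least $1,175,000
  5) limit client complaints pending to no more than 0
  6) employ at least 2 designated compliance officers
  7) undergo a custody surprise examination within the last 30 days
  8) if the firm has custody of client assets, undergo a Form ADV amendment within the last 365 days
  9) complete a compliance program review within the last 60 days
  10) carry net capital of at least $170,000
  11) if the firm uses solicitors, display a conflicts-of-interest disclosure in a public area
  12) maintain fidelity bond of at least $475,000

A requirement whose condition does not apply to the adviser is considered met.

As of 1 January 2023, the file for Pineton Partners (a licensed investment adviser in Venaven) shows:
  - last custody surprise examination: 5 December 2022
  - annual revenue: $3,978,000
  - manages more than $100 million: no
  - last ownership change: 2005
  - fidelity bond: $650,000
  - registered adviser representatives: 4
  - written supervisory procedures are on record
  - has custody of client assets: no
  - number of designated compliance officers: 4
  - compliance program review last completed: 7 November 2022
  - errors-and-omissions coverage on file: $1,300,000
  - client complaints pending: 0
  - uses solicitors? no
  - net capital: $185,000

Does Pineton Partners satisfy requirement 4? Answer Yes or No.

4. errors-and-omissions coverage $1,300,000 ≥ $1,175,000 → met

Yes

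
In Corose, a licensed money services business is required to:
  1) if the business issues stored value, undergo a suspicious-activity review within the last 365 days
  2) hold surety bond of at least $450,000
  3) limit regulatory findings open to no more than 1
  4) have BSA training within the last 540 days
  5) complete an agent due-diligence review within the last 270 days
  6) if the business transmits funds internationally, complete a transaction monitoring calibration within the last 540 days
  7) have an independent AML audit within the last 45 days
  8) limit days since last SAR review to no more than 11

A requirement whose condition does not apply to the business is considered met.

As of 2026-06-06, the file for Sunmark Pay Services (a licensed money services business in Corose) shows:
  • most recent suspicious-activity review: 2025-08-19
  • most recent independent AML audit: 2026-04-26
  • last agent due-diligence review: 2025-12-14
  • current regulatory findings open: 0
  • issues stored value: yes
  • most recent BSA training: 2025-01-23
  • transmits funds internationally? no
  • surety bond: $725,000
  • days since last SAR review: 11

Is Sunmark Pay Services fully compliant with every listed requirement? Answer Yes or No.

Yes

1. condition 'issues stored value' holds; suspicious-activity review 291 days ago vs limit 365 → met
2. surety bond $725,000 ≥ $450,000 → met
3. regulatory findings open 0 ≤ 1 → met
4. BSA training 499 days ago vs limit 540 → met
5. agent due-diligence review 174 days ago vs limit 270 → met
6. condition 'transmits funds internationally' does not hold → requirement n/a → met
7. independent AML audit 41 days ago vs limit 45 → met
8. days since last SAR review 11 ≤ 11 → met
All met.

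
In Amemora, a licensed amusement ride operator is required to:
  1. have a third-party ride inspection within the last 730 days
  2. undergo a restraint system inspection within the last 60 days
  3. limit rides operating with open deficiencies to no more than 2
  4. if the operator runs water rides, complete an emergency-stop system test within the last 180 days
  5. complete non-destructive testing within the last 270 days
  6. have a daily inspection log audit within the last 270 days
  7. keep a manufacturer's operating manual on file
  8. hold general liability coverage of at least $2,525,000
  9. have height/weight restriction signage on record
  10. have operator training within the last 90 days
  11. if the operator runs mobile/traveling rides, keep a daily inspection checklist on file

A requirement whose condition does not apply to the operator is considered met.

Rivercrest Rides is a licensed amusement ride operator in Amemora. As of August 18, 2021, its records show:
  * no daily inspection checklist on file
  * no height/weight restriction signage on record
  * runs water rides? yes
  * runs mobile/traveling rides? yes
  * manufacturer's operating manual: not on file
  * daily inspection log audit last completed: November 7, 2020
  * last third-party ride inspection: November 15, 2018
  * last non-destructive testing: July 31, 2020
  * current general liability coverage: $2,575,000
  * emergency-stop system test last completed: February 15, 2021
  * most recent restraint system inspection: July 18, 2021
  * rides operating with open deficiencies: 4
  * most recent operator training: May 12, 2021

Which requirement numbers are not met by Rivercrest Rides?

1. third-party ride inspection 1007 days ago vs limit 730 → not met
2. restraint system inspection 31 days ago vs limit 60 → met
3. rides operating with open deficiencies 4 > 2 → not met
4. condition 'runs water rides' holds; emergency-stop system test 184 days ago vs limit 180 → not met
5. non-destructive testing 383 days ago vs limit 270 → not met
6. daily inspection log audit 284 days ago vs limit 270 → not met
7. manufacturer's operating manual absent → not met
8. general liability coverage $2,575,000 ≥ $2,525,000 → met
9. height/weight restriction signage absent → not met
10. operator training 98 days ago vs limit 90 → not met
11. condition 'runs mobile/traveling rides' holds; daily inspection checklist absent → not met
Not met: 1, 3, 4, 5, 6, 7, 9, 10, 11

1, 3, 4, 5, 6, 7, 9, 10, 11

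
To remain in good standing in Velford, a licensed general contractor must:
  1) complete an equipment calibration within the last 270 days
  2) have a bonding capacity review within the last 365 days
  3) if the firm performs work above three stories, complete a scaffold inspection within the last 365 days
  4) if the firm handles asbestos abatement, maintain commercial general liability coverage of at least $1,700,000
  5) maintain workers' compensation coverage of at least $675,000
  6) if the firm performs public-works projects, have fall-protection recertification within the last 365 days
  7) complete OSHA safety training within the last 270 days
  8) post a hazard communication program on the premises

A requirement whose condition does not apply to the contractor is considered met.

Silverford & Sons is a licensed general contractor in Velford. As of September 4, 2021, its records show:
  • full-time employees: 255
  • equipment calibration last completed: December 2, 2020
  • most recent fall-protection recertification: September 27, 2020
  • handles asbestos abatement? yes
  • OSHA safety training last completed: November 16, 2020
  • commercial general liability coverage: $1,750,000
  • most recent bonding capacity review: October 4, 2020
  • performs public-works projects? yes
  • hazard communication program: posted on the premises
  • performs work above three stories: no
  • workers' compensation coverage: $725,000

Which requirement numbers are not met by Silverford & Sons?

1. equipment calibration 276 days ago vs limit 270 → not met
2. bonding capacity review 335 days ago vs limit 365 → met
3. condition 'performs work above three stories' does not hold → requirement n/a → met
4. condition 'handles asbestos abatement' holds; commercial general liability coverage $1,750,000 ≥ $1,700,000 → met
5. workers' compensation coverage $725,000 ≥ $675,000 → met
6. condition 'performs public-works projects' holds; fall-protection recertification 342 days ago vs limit 365 → met
7. OSHA safety training 292 days ago vs limit 270 → not met
8. hazard communication program present → met
Not met: 1, 7

1, 7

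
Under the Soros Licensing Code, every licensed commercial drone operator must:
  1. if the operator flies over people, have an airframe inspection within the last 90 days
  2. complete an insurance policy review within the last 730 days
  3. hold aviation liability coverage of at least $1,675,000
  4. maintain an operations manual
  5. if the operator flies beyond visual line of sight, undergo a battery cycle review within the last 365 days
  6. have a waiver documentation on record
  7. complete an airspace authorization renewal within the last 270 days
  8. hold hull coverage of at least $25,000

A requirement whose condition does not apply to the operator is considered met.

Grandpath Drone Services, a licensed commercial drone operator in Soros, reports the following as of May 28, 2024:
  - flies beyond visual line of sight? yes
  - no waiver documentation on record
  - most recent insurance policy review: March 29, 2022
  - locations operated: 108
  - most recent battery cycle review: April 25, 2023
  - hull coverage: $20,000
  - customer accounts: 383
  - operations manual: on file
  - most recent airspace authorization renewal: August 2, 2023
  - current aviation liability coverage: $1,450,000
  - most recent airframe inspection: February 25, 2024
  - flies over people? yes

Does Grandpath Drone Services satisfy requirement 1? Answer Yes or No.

No

1. condition 'flies over people' holds; airframe inspection 93 days ago vs limit 90 → not met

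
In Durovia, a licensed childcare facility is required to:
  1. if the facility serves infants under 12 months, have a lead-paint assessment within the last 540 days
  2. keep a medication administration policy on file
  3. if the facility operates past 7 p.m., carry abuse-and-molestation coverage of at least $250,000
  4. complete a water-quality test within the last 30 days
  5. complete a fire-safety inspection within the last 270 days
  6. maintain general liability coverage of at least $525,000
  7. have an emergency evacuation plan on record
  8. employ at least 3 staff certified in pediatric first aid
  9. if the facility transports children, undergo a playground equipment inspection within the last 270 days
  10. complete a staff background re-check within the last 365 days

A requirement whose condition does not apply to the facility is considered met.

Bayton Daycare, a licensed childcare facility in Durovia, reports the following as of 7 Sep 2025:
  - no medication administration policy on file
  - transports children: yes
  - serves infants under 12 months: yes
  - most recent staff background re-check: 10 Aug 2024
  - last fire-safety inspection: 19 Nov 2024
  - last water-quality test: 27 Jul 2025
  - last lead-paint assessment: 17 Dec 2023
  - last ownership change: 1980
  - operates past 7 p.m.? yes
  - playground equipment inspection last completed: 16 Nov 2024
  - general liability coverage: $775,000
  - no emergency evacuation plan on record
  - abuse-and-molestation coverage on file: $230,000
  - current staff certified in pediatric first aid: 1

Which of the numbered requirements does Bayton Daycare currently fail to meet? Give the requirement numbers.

1, 2, 3, 4, 5, 7, 8, 9, 10

1. condition 'serves infants under 12 months' holds; lead-paint assessment 630 days ago vs limit 540 → not met
2. medication administration policy absent → not met
3. condition 'operates past 7 p.m.' holds; abuse-and-molestation coverage $230,000 < $250,000 → not met
4. water-quality test 42 days ago vs limit 30 → not met
5. fire-safety inspection 292 days ago vs limit 270 → not met
6. general liability coverage $775,000 ≥ $525,000 → met
7. emergency evacuation plan absent → not met
8. staff certified in pediatric first aid 1 < 3 → not met
9. condition 'transports children' holds; playground equipment inspection 295 days ago vs limit 270 → not met
10. staff background re-check 393 days ago vs limit 365 → not met
Not met: 1, 2, 3, 4, 5, 7, 8, 9, 10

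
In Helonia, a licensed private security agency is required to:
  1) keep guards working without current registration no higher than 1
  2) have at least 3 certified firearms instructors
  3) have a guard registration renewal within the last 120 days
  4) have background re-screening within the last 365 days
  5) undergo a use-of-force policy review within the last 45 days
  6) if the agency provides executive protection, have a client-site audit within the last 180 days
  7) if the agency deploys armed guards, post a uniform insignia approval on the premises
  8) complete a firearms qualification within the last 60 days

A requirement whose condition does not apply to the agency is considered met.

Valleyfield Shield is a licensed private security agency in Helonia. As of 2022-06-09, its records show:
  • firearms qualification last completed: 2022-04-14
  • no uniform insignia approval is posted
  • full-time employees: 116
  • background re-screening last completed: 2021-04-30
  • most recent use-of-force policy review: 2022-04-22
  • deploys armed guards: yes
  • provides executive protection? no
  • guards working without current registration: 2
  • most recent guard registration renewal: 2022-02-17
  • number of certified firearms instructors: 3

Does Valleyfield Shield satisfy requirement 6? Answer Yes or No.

Yes

6. condition 'provides executive protection' does not hold → requirement n/a → met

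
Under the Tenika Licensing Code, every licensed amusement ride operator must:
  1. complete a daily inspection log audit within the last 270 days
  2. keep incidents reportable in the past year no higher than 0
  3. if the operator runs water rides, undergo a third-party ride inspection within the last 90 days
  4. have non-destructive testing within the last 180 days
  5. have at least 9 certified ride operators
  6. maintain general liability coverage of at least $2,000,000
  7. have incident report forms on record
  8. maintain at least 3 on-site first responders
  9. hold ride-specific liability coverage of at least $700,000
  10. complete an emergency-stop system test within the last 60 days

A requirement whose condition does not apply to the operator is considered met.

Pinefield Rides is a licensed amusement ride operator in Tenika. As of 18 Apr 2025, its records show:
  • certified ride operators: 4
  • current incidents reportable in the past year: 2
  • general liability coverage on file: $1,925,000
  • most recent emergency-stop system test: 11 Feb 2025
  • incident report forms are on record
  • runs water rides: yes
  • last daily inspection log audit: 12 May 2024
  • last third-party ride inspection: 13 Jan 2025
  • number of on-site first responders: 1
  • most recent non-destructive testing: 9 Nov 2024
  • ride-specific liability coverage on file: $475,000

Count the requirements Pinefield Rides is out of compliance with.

1. daily inspection log audit 341 days ago vs limit 270 → not met
2. incidents reportable in the past year 2 > 0 → not met
3. condition 'runs water rides' holds; third-party ride inspection 95 days ago vs limit 90 → not met
4. non-destructive testing 160 days ago vs limit 180 → met
5. certified ride operators 4 < 9 → not met
6. general liability coverage $1,925,000 < $2,000,000 → not met
7. incident report forms present → met
8. on-site first responders 1 < 3 → not met
9. ride-specific liability coverage $475,000 < $700,000 → not met
10. emergency-stop system test 66 days ago vs limit 60 → not met
Not met: 8 of 10

8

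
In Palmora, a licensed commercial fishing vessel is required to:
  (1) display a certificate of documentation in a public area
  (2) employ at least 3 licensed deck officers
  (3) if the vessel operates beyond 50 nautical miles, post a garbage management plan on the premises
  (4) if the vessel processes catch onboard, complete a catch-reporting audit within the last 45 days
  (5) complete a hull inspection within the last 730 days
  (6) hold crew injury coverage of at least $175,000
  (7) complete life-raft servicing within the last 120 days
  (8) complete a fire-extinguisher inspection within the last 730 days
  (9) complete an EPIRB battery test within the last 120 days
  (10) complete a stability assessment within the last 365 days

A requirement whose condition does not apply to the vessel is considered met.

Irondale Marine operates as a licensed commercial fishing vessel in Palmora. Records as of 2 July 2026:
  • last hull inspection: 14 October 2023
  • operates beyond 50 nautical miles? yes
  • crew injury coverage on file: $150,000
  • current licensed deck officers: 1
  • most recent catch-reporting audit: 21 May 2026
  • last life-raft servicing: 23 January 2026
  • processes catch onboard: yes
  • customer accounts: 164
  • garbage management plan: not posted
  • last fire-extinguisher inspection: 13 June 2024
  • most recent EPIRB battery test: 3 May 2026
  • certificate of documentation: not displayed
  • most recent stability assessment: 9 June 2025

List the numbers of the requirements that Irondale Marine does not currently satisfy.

1. certificate of documentation absent → not met
2. licensed deck officers 1 < 3 → not met
3. condition 'operates beyond 50 nautical miles' holds; garbage management plan absent → not met
4. condition 'processes catch onboard' holds; catch-reporting audit 42 days ago vs limit 45 → met
5. hull inspection 992 days ago vs limit 730 → not met
6. crew injury coverage $150,000 < $175,000 → not met
7. life-raft servicing 160 days ago vs limit 120 → not met
8. fire-extinguisher inspection 749 days ago vs limit 730 → not met
9. EPIRB battery test 60 days ago vs limit 120 → met
10. stability assessment 388 days ago vs limit 365 → not met
Not met: 1, 2, 3, 5, 6, 7, 8, 10

1, 2, 3, 5, 6, 7, 8, 10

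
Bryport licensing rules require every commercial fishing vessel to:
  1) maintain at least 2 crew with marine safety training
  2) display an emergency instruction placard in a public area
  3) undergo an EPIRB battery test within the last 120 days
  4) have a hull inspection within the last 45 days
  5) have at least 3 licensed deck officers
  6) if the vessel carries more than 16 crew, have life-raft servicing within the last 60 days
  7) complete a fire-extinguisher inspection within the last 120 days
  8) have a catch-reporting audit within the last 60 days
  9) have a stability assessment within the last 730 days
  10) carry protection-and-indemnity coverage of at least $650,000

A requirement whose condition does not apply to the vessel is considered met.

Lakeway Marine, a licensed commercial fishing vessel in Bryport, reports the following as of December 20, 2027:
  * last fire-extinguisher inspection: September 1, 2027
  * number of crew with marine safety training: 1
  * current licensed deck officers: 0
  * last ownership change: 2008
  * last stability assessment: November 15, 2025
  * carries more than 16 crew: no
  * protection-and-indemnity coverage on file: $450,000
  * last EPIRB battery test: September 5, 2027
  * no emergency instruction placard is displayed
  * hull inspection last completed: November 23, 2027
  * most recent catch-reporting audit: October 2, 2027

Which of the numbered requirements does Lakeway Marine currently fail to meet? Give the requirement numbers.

1. crew with marine safety training 1 < 2 → not met
2. emergency instruction placard absent → not met
3. EPIRB battery test 106 days ago vs limit 120 → met
4. hull inspection 27 days ago vs limit 45 → met
5. licensed deck officers 0 < 3 → not met
6. condition 'carries more than 16 crew' does not hold → requirement n/a → met
7. fire-extinguisher inspection 110 days ago vs limit 120 → met
8. catch-reporting audit 79 days ago vs limit 60 → not met
9. stability assessment 765 days ago vs limit 730 → not met
10. protection-and-indemnity coverage $450,000 < $650,000 → not met
Not met: 1, 2, 5, 8, 9, 10

1, 2, 5, 8, 9, 10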